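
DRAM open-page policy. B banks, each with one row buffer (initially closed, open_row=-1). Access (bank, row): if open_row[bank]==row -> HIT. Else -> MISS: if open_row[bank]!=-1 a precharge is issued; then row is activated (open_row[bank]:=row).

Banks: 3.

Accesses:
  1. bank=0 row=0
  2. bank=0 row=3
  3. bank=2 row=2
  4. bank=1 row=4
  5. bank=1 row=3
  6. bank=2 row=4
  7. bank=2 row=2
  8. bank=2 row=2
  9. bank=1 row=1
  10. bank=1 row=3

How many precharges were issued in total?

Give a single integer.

Acc 1: bank0 row0 -> MISS (open row0); precharges=0
Acc 2: bank0 row3 -> MISS (open row3); precharges=1
Acc 3: bank2 row2 -> MISS (open row2); precharges=1
Acc 4: bank1 row4 -> MISS (open row4); precharges=1
Acc 5: bank1 row3 -> MISS (open row3); precharges=2
Acc 6: bank2 row4 -> MISS (open row4); precharges=3
Acc 7: bank2 row2 -> MISS (open row2); precharges=4
Acc 8: bank2 row2 -> HIT
Acc 9: bank1 row1 -> MISS (open row1); precharges=5
Acc 10: bank1 row3 -> MISS (open row3); precharges=6

Answer: 6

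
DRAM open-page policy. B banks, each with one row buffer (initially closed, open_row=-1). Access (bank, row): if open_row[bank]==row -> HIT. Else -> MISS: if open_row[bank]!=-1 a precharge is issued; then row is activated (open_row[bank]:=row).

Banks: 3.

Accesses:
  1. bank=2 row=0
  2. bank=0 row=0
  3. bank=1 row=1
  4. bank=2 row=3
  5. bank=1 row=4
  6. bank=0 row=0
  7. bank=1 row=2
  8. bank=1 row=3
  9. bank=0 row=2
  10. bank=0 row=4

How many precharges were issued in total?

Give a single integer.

Answer: 6

Derivation:
Acc 1: bank2 row0 -> MISS (open row0); precharges=0
Acc 2: bank0 row0 -> MISS (open row0); precharges=0
Acc 3: bank1 row1 -> MISS (open row1); precharges=0
Acc 4: bank2 row3 -> MISS (open row3); precharges=1
Acc 5: bank1 row4 -> MISS (open row4); precharges=2
Acc 6: bank0 row0 -> HIT
Acc 7: bank1 row2 -> MISS (open row2); precharges=3
Acc 8: bank1 row3 -> MISS (open row3); precharges=4
Acc 9: bank0 row2 -> MISS (open row2); precharges=5
Acc 10: bank0 row4 -> MISS (open row4); precharges=6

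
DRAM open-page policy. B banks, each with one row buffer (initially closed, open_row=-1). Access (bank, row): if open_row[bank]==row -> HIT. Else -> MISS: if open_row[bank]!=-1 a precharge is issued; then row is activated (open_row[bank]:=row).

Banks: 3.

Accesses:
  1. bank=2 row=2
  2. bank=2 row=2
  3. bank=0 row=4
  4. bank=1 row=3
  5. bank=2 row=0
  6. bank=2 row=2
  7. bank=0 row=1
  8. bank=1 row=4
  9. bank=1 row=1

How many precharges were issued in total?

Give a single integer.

Answer: 5

Derivation:
Acc 1: bank2 row2 -> MISS (open row2); precharges=0
Acc 2: bank2 row2 -> HIT
Acc 3: bank0 row4 -> MISS (open row4); precharges=0
Acc 4: bank1 row3 -> MISS (open row3); precharges=0
Acc 5: bank2 row0 -> MISS (open row0); precharges=1
Acc 6: bank2 row2 -> MISS (open row2); precharges=2
Acc 7: bank0 row1 -> MISS (open row1); precharges=3
Acc 8: bank1 row4 -> MISS (open row4); precharges=4
Acc 9: bank1 row1 -> MISS (open row1); precharges=5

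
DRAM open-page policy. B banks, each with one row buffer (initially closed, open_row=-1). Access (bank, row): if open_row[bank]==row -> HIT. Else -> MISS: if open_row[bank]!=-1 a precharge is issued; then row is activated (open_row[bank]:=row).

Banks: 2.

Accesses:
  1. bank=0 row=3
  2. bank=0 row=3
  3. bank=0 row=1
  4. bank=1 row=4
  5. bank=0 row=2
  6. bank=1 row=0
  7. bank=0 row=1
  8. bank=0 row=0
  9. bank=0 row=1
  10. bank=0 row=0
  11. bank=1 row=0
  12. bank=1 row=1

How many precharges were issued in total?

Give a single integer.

Answer: 8

Derivation:
Acc 1: bank0 row3 -> MISS (open row3); precharges=0
Acc 2: bank0 row3 -> HIT
Acc 3: bank0 row1 -> MISS (open row1); precharges=1
Acc 4: bank1 row4 -> MISS (open row4); precharges=1
Acc 5: bank0 row2 -> MISS (open row2); precharges=2
Acc 6: bank1 row0 -> MISS (open row0); precharges=3
Acc 7: bank0 row1 -> MISS (open row1); precharges=4
Acc 8: bank0 row0 -> MISS (open row0); precharges=5
Acc 9: bank0 row1 -> MISS (open row1); precharges=6
Acc 10: bank0 row0 -> MISS (open row0); precharges=7
Acc 11: bank1 row0 -> HIT
Acc 12: bank1 row1 -> MISS (open row1); precharges=8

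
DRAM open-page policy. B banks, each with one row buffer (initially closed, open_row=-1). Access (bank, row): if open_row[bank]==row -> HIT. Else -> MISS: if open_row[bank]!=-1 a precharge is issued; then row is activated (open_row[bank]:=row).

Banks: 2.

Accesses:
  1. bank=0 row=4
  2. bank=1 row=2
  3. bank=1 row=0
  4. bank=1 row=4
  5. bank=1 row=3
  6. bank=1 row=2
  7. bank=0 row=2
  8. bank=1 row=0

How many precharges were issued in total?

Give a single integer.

Acc 1: bank0 row4 -> MISS (open row4); precharges=0
Acc 2: bank1 row2 -> MISS (open row2); precharges=0
Acc 3: bank1 row0 -> MISS (open row0); precharges=1
Acc 4: bank1 row4 -> MISS (open row4); precharges=2
Acc 5: bank1 row3 -> MISS (open row3); precharges=3
Acc 6: bank1 row2 -> MISS (open row2); precharges=4
Acc 7: bank0 row2 -> MISS (open row2); precharges=5
Acc 8: bank1 row0 -> MISS (open row0); precharges=6

Answer: 6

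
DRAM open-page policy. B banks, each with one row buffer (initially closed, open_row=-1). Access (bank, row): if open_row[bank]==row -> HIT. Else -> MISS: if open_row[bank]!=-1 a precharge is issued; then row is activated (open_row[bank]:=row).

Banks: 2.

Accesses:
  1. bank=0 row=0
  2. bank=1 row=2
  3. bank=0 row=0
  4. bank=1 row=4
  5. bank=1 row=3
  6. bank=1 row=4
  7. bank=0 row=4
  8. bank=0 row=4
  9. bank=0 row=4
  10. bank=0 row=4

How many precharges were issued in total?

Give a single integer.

Acc 1: bank0 row0 -> MISS (open row0); precharges=0
Acc 2: bank1 row2 -> MISS (open row2); precharges=0
Acc 3: bank0 row0 -> HIT
Acc 4: bank1 row4 -> MISS (open row4); precharges=1
Acc 5: bank1 row3 -> MISS (open row3); precharges=2
Acc 6: bank1 row4 -> MISS (open row4); precharges=3
Acc 7: bank0 row4 -> MISS (open row4); precharges=4
Acc 8: bank0 row4 -> HIT
Acc 9: bank0 row4 -> HIT
Acc 10: bank0 row4 -> HIT

Answer: 4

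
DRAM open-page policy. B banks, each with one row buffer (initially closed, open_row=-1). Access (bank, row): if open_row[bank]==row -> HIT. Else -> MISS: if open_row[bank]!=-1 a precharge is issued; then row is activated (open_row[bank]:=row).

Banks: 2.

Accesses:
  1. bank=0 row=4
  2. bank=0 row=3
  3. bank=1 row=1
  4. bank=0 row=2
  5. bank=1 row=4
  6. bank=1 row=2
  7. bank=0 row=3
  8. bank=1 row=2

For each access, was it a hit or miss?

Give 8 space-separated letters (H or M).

Acc 1: bank0 row4 -> MISS (open row4); precharges=0
Acc 2: bank0 row3 -> MISS (open row3); precharges=1
Acc 3: bank1 row1 -> MISS (open row1); precharges=1
Acc 4: bank0 row2 -> MISS (open row2); precharges=2
Acc 5: bank1 row4 -> MISS (open row4); precharges=3
Acc 6: bank1 row2 -> MISS (open row2); precharges=4
Acc 7: bank0 row3 -> MISS (open row3); precharges=5
Acc 8: bank1 row2 -> HIT

Answer: M M M M M M M H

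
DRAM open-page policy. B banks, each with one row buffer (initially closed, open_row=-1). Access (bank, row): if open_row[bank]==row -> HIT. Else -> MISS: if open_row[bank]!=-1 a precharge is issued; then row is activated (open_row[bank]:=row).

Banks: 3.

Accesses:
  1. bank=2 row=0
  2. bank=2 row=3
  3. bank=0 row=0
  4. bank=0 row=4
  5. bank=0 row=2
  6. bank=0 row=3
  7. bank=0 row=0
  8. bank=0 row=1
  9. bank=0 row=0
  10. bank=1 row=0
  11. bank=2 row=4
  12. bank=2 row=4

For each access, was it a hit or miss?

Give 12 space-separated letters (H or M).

Acc 1: bank2 row0 -> MISS (open row0); precharges=0
Acc 2: bank2 row3 -> MISS (open row3); precharges=1
Acc 3: bank0 row0 -> MISS (open row0); precharges=1
Acc 4: bank0 row4 -> MISS (open row4); precharges=2
Acc 5: bank0 row2 -> MISS (open row2); precharges=3
Acc 6: bank0 row3 -> MISS (open row3); precharges=4
Acc 7: bank0 row0 -> MISS (open row0); precharges=5
Acc 8: bank0 row1 -> MISS (open row1); precharges=6
Acc 9: bank0 row0 -> MISS (open row0); precharges=7
Acc 10: bank1 row0 -> MISS (open row0); precharges=7
Acc 11: bank2 row4 -> MISS (open row4); precharges=8
Acc 12: bank2 row4 -> HIT

Answer: M M M M M M M M M M M H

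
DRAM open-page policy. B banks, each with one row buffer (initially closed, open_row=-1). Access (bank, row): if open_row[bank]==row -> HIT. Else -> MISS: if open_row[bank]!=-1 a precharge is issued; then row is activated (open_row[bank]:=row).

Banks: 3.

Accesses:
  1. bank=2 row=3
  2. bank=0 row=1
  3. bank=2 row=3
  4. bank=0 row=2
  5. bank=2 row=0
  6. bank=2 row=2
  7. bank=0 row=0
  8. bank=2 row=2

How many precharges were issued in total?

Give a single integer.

Answer: 4

Derivation:
Acc 1: bank2 row3 -> MISS (open row3); precharges=0
Acc 2: bank0 row1 -> MISS (open row1); precharges=0
Acc 3: bank2 row3 -> HIT
Acc 4: bank0 row2 -> MISS (open row2); precharges=1
Acc 5: bank2 row0 -> MISS (open row0); precharges=2
Acc 6: bank2 row2 -> MISS (open row2); precharges=3
Acc 7: bank0 row0 -> MISS (open row0); precharges=4
Acc 8: bank2 row2 -> HIT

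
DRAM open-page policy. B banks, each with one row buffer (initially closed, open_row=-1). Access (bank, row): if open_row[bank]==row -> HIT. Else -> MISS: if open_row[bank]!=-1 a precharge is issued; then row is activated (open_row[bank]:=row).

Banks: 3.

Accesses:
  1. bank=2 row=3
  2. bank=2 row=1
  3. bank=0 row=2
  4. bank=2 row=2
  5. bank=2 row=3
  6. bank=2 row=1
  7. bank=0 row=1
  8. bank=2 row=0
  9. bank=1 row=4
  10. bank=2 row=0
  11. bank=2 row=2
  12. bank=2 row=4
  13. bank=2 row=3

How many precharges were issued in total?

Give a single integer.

Answer: 9

Derivation:
Acc 1: bank2 row3 -> MISS (open row3); precharges=0
Acc 2: bank2 row1 -> MISS (open row1); precharges=1
Acc 3: bank0 row2 -> MISS (open row2); precharges=1
Acc 4: bank2 row2 -> MISS (open row2); precharges=2
Acc 5: bank2 row3 -> MISS (open row3); precharges=3
Acc 6: bank2 row1 -> MISS (open row1); precharges=4
Acc 7: bank0 row1 -> MISS (open row1); precharges=5
Acc 8: bank2 row0 -> MISS (open row0); precharges=6
Acc 9: bank1 row4 -> MISS (open row4); precharges=6
Acc 10: bank2 row0 -> HIT
Acc 11: bank2 row2 -> MISS (open row2); precharges=7
Acc 12: bank2 row4 -> MISS (open row4); precharges=8
Acc 13: bank2 row3 -> MISS (open row3); precharges=9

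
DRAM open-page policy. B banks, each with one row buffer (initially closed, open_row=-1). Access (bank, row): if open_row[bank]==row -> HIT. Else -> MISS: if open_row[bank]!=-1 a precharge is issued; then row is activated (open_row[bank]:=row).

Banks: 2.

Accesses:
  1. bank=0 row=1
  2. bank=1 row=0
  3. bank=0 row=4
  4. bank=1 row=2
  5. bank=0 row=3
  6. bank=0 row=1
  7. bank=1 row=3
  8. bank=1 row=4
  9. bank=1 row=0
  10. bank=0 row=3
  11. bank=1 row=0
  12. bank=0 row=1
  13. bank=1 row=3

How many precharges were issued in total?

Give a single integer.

Acc 1: bank0 row1 -> MISS (open row1); precharges=0
Acc 2: bank1 row0 -> MISS (open row0); precharges=0
Acc 3: bank0 row4 -> MISS (open row4); precharges=1
Acc 4: bank1 row2 -> MISS (open row2); precharges=2
Acc 5: bank0 row3 -> MISS (open row3); precharges=3
Acc 6: bank0 row1 -> MISS (open row1); precharges=4
Acc 7: bank1 row3 -> MISS (open row3); precharges=5
Acc 8: bank1 row4 -> MISS (open row4); precharges=6
Acc 9: bank1 row0 -> MISS (open row0); precharges=7
Acc 10: bank0 row3 -> MISS (open row3); precharges=8
Acc 11: bank1 row0 -> HIT
Acc 12: bank0 row1 -> MISS (open row1); precharges=9
Acc 13: bank1 row3 -> MISS (open row3); precharges=10

Answer: 10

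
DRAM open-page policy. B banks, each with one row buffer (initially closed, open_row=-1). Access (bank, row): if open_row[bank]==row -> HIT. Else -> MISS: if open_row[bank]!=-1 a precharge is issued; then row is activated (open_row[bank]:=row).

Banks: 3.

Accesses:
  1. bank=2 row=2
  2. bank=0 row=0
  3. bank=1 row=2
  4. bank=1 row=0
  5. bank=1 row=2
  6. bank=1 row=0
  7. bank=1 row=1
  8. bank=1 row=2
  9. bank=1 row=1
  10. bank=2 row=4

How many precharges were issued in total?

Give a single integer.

Acc 1: bank2 row2 -> MISS (open row2); precharges=0
Acc 2: bank0 row0 -> MISS (open row0); precharges=0
Acc 3: bank1 row2 -> MISS (open row2); precharges=0
Acc 4: bank1 row0 -> MISS (open row0); precharges=1
Acc 5: bank1 row2 -> MISS (open row2); precharges=2
Acc 6: bank1 row0 -> MISS (open row0); precharges=3
Acc 7: bank1 row1 -> MISS (open row1); precharges=4
Acc 8: bank1 row2 -> MISS (open row2); precharges=5
Acc 9: bank1 row1 -> MISS (open row1); precharges=6
Acc 10: bank2 row4 -> MISS (open row4); precharges=7

Answer: 7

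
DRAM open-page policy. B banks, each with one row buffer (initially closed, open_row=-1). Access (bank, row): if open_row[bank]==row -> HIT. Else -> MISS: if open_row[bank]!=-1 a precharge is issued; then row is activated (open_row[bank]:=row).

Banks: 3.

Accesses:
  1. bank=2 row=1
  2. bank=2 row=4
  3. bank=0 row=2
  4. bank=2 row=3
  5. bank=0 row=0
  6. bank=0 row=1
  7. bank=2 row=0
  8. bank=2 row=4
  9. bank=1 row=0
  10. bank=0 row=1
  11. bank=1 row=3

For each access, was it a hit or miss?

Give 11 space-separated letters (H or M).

Acc 1: bank2 row1 -> MISS (open row1); precharges=0
Acc 2: bank2 row4 -> MISS (open row4); precharges=1
Acc 3: bank0 row2 -> MISS (open row2); precharges=1
Acc 4: bank2 row3 -> MISS (open row3); precharges=2
Acc 5: bank0 row0 -> MISS (open row0); precharges=3
Acc 6: bank0 row1 -> MISS (open row1); precharges=4
Acc 7: bank2 row0 -> MISS (open row0); precharges=5
Acc 8: bank2 row4 -> MISS (open row4); precharges=6
Acc 9: bank1 row0 -> MISS (open row0); precharges=6
Acc 10: bank0 row1 -> HIT
Acc 11: bank1 row3 -> MISS (open row3); precharges=7

Answer: M M M M M M M M M H M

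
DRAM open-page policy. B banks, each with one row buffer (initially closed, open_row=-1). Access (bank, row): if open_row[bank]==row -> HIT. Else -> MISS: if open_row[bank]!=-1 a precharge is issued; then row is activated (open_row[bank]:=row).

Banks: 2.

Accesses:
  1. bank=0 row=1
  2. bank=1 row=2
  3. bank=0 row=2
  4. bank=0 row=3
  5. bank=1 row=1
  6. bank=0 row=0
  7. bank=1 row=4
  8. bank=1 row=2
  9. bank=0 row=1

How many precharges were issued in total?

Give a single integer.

Acc 1: bank0 row1 -> MISS (open row1); precharges=0
Acc 2: bank1 row2 -> MISS (open row2); precharges=0
Acc 3: bank0 row2 -> MISS (open row2); precharges=1
Acc 4: bank0 row3 -> MISS (open row3); precharges=2
Acc 5: bank1 row1 -> MISS (open row1); precharges=3
Acc 6: bank0 row0 -> MISS (open row0); precharges=4
Acc 7: bank1 row4 -> MISS (open row4); precharges=5
Acc 8: bank1 row2 -> MISS (open row2); precharges=6
Acc 9: bank0 row1 -> MISS (open row1); precharges=7

Answer: 7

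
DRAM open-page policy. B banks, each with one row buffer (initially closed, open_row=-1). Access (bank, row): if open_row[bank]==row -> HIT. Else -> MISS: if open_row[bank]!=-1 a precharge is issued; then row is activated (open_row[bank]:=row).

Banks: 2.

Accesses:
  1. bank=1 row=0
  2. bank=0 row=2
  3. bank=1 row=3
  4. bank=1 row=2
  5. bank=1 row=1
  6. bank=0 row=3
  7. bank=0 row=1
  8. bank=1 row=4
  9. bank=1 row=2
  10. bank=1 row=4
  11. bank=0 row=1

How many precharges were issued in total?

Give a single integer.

Acc 1: bank1 row0 -> MISS (open row0); precharges=0
Acc 2: bank0 row2 -> MISS (open row2); precharges=0
Acc 3: bank1 row3 -> MISS (open row3); precharges=1
Acc 4: bank1 row2 -> MISS (open row2); precharges=2
Acc 5: bank1 row1 -> MISS (open row1); precharges=3
Acc 6: bank0 row3 -> MISS (open row3); precharges=4
Acc 7: bank0 row1 -> MISS (open row1); precharges=5
Acc 8: bank1 row4 -> MISS (open row4); precharges=6
Acc 9: bank1 row2 -> MISS (open row2); precharges=7
Acc 10: bank1 row4 -> MISS (open row4); precharges=8
Acc 11: bank0 row1 -> HIT

Answer: 8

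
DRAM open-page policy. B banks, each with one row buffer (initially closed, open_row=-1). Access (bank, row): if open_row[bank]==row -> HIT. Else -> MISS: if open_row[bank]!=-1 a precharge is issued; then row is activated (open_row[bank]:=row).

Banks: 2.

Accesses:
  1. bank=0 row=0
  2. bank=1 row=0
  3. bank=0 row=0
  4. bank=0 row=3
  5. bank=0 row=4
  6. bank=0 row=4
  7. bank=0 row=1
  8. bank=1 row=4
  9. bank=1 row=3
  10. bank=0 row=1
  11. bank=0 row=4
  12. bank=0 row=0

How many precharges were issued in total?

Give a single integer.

Acc 1: bank0 row0 -> MISS (open row0); precharges=0
Acc 2: bank1 row0 -> MISS (open row0); precharges=0
Acc 3: bank0 row0 -> HIT
Acc 4: bank0 row3 -> MISS (open row3); precharges=1
Acc 5: bank0 row4 -> MISS (open row4); precharges=2
Acc 6: bank0 row4 -> HIT
Acc 7: bank0 row1 -> MISS (open row1); precharges=3
Acc 8: bank1 row4 -> MISS (open row4); precharges=4
Acc 9: bank1 row3 -> MISS (open row3); precharges=5
Acc 10: bank0 row1 -> HIT
Acc 11: bank0 row4 -> MISS (open row4); precharges=6
Acc 12: bank0 row0 -> MISS (open row0); precharges=7

Answer: 7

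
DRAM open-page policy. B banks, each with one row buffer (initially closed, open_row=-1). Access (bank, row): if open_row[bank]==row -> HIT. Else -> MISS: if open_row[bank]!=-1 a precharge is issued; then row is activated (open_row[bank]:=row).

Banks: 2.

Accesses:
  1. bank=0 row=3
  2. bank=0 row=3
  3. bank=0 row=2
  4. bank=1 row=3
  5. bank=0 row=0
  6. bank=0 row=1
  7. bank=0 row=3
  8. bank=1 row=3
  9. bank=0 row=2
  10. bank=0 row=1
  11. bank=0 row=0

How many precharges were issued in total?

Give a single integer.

Acc 1: bank0 row3 -> MISS (open row3); precharges=0
Acc 2: bank0 row3 -> HIT
Acc 3: bank0 row2 -> MISS (open row2); precharges=1
Acc 4: bank1 row3 -> MISS (open row3); precharges=1
Acc 5: bank0 row0 -> MISS (open row0); precharges=2
Acc 6: bank0 row1 -> MISS (open row1); precharges=3
Acc 7: bank0 row3 -> MISS (open row3); precharges=4
Acc 8: bank1 row3 -> HIT
Acc 9: bank0 row2 -> MISS (open row2); precharges=5
Acc 10: bank0 row1 -> MISS (open row1); precharges=6
Acc 11: bank0 row0 -> MISS (open row0); precharges=7

Answer: 7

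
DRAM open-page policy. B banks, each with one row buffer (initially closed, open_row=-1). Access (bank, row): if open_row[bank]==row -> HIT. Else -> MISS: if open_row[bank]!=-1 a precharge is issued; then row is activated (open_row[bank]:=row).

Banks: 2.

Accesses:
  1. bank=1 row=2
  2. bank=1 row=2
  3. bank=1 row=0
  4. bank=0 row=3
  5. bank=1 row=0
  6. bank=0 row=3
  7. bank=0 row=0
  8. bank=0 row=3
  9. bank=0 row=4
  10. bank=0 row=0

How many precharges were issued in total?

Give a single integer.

Answer: 5

Derivation:
Acc 1: bank1 row2 -> MISS (open row2); precharges=0
Acc 2: bank1 row2 -> HIT
Acc 3: bank1 row0 -> MISS (open row0); precharges=1
Acc 4: bank0 row3 -> MISS (open row3); precharges=1
Acc 5: bank1 row0 -> HIT
Acc 6: bank0 row3 -> HIT
Acc 7: bank0 row0 -> MISS (open row0); precharges=2
Acc 8: bank0 row3 -> MISS (open row3); precharges=3
Acc 9: bank0 row4 -> MISS (open row4); precharges=4
Acc 10: bank0 row0 -> MISS (open row0); precharges=5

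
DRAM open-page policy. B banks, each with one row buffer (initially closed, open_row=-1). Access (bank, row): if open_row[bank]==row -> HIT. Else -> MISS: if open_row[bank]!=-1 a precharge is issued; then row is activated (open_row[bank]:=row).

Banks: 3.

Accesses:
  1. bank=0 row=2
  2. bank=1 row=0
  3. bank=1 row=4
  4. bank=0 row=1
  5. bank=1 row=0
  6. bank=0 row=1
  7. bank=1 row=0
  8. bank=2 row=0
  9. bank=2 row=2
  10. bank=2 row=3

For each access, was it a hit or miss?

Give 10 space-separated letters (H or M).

Acc 1: bank0 row2 -> MISS (open row2); precharges=0
Acc 2: bank1 row0 -> MISS (open row0); precharges=0
Acc 3: bank1 row4 -> MISS (open row4); precharges=1
Acc 4: bank0 row1 -> MISS (open row1); precharges=2
Acc 5: bank1 row0 -> MISS (open row0); precharges=3
Acc 6: bank0 row1 -> HIT
Acc 7: bank1 row0 -> HIT
Acc 8: bank2 row0 -> MISS (open row0); precharges=3
Acc 9: bank2 row2 -> MISS (open row2); precharges=4
Acc 10: bank2 row3 -> MISS (open row3); precharges=5

Answer: M M M M M H H M M M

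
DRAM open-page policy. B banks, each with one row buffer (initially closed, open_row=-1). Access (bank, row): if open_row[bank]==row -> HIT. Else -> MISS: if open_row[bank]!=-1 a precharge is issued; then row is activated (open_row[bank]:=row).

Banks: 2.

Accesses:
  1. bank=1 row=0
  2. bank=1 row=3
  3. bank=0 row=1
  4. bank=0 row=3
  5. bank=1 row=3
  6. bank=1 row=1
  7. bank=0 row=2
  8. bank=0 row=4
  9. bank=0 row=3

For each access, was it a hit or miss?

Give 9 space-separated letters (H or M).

Acc 1: bank1 row0 -> MISS (open row0); precharges=0
Acc 2: bank1 row3 -> MISS (open row3); precharges=1
Acc 3: bank0 row1 -> MISS (open row1); precharges=1
Acc 4: bank0 row3 -> MISS (open row3); precharges=2
Acc 5: bank1 row3 -> HIT
Acc 6: bank1 row1 -> MISS (open row1); precharges=3
Acc 7: bank0 row2 -> MISS (open row2); precharges=4
Acc 8: bank0 row4 -> MISS (open row4); precharges=5
Acc 9: bank0 row3 -> MISS (open row3); precharges=6

Answer: M M M M H M M M M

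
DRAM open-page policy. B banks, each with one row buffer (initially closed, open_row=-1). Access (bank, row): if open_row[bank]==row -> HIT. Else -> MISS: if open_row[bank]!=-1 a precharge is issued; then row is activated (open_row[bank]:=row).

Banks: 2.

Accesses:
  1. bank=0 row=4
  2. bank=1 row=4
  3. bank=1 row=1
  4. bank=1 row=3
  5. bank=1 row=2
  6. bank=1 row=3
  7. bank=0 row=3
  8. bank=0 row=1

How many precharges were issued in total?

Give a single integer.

Answer: 6

Derivation:
Acc 1: bank0 row4 -> MISS (open row4); precharges=0
Acc 2: bank1 row4 -> MISS (open row4); precharges=0
Acc 3: bank1 row1 -> MISS (open row1); precharges=1
Acc 4: bank1 row3 -> MISS (open row3); precharges=2
Acc 5: bank1 row2 -> MISS (open row2); precharges=3
Acc 6: bank1 row3 -> MISS (open row3); precharges=4
Acc 7: bank0 row3 -> MISS (open row3); precharges=5
Acc 8: bank0 row1 -> MISS (open row1); precharges=6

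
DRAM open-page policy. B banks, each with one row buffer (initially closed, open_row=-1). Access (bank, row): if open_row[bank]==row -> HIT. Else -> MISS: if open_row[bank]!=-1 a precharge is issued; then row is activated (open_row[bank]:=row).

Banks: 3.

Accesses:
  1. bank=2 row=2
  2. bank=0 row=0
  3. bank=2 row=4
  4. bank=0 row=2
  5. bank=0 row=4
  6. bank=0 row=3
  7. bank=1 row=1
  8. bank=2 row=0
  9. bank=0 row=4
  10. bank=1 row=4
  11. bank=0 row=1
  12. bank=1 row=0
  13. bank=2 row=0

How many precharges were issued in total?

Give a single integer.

Acc 1: bank2 row2 -> MISS (open row2); precharges=0
Acc 2: bank0 row0 -> MISS (open row0); precharges=0
Acc 3: bank2 row4 -> MISS (open row4); precharges=1
Acc 4: bank0 row2 -> MISS (open row2); precharges=2
Acc 5: bank0 row4 -> MISS (open row4); precharges=3
Acc 6: bank0 row3 -> MISS (open row3); precharges=4
Acc 7: bank1 row1 -> MISS (open row1); precharges=4
Acc 8: bank2 row0 -> MISS (open row0); precharges=5
Acc 9: bank0 row4 -> MISS (open row4); precharges=6
Acc 10: bank1 row4 -> MISS (open row4); precharges=7
Acc 11: bank0 row1 -> MISS (open row1); precharges=8
Acc 12: bank1 row0 -> MISS (open row0); precharges=9
Acc 13: bank2 row0 -> HIT

Answer: 9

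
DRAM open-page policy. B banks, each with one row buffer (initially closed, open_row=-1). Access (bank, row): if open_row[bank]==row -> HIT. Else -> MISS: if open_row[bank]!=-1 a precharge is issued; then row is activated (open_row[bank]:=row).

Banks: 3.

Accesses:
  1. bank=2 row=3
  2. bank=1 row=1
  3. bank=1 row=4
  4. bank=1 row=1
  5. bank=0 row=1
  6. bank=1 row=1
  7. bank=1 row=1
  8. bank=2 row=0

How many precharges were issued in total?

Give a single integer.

Acc 1: bank2 row3 -> MISS (open row3); precharges=0
Acc 2: bank1 row1 -> MISS (open row1); precharges=0
Acc 3: bank1 row4 -> MISS (open row4); precharges=1
Acc 4: bank1 row1 -> MISS (open row1); precharges=2
Acc 5: bank0 row1 -> MISS (open row1); precharges=2
Acc 6: bank1 row1 -> HIT
Acc 7: bank1 row1 -> HIT
Acc 8: bank2 row0 -> MISS (open row0); precharges=3

Answer: 3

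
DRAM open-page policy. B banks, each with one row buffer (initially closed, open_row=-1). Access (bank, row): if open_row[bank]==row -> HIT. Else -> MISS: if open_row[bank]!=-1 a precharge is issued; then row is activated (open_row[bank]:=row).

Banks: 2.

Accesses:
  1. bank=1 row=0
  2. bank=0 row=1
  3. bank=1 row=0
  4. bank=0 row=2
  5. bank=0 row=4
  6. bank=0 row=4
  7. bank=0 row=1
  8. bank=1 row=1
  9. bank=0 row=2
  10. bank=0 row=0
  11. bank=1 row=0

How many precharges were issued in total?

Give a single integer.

Acc 1: bank1 row0 -> MISS (open row0); precharges=0
Acc 2: bank0 row1 -> MISS (open row1); precharges=0
Acc 3: bank1 row0 -> HIT
Acc 4: bank0 row2 -> MISS (open row2); precharges=1
Acc 5: bank0 row4 -> MISS (open row4); precharges=2
Acc 6: bank0 row4 -> HIT
Acc 7: bank0 row1 -> MISS (open row1); precharges=3
Acc 8: bank1 row1 -> MISS (open row1); precharges=4
Acc 9: bank0 row2 -> MISS (open row2); precharges=5
Acc 10: bank0 row0 -> MISS (open row0); precharges=6
Acc 11: bank1 row0 -> MISS (open row0); precharges=7

Answer: 7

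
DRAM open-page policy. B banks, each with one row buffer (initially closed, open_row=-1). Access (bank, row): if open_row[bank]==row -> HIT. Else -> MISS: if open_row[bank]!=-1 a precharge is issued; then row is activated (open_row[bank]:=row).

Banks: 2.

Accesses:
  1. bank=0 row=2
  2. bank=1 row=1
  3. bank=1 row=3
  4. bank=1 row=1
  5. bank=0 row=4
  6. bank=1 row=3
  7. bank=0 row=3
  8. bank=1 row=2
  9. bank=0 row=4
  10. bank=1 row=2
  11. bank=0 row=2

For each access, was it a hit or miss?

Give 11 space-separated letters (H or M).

Answer: M M M M M M M M M H M

Derivation:
Acc 1: bank0 row2 -> MISS (open row2); precharges=0
Acc 2: bank1 row1 -> MISS (open row1); precharges=0
Acc 3: bank1 row3 -> MISS (open row3); precharges=1
Acc 4: bank1 row1 -> MISS (open row1); precharges=2
Acc 5: bank0 row4 -> MISS (open row4); precharges=3
Acc 6: bank1 row3 -> MISS (open row3); precharges=4
Acc 7: bank0 row3 -> MISS (open row3); precharges=5
Acc 8: bank1 row2 -> MISS (open row2); precharges=6
Acc 9: bank0 row4 -> MISS (open row4); precharges=7
Acc 10: bank1 row2 -> HIT
Acc 11: bank0 row2 -> MISS (open row2); precharges=8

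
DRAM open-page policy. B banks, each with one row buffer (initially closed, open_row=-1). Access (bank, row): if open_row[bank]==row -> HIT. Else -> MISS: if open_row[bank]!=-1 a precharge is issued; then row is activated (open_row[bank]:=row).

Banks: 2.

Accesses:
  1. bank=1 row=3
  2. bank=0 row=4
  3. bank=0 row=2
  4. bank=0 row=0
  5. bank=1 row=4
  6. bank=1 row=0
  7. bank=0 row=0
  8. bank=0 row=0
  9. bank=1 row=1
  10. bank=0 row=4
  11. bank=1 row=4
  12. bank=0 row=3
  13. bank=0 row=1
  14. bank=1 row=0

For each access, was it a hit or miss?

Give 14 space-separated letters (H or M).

Answer: M M M M M M H H M M M M M M

Derivation:
Acc 1: bank1 row3 -> MISS (open row3); precharges=0
Acc 2: bank0 row4 -> MISS (open row4); precharges=0
Acc 3: bank0 row2 -> MISS (open row2); precharges=1
Acc 4: bank0 row0 -> MISS (open row0); precharges=2
Acc 5: bank1 row4 -> MISS (open row4); precharges=3
Acc 6: bank1 row0 -> MISS (open row0); precharges=4
Acc 7: bank0 row0 -> HIT
Acc 8: bank0 row0 -> HIT
Acc 9: bank1 row1 -> MISS (open row1); precharges=5
Acc 10: bank0 row4 -> MISS (open row4); precharges=6
Acc 11: bank1 row4 -> MISS (open row4); precharges=7
Acc 12: bank0 row3 -> MISS (open row3); precharges=8
Acc 13: bank0 row1 -> MISS (open row1); precharges=9
Acc 14: bank1 row0 -> MISS (open row0); precharges=10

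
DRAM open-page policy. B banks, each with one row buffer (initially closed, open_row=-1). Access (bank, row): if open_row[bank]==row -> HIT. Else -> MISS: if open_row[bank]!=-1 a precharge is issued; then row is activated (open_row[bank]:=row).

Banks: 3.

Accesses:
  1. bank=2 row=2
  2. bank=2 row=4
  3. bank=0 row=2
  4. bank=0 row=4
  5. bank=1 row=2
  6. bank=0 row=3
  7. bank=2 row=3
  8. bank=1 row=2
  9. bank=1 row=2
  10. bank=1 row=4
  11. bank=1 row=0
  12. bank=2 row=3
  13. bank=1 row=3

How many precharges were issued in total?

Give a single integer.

Answer: 7

Derivation:
Acc 1: bank2 row2 -> MISS (open row2); precharges=0
Acc 2: bank2 row4 -> MISS (open row4); precharges=1
Acc 3: bank0 row2 -> MISS (open row2); precharges=1
Acc 4: bank0 row4 -> MISS (open row4); precharges=2
Acc 5: bank1 row2 -> MISS (open row2); precharges=2
Acc 6: bank0 row3 -> MISS (open row3); precharges=3
Acc 7: bank2 row3 -> MISS (open row3); precharges=4
Acc 8: bank1 row2 -> HIT
Acc 9: bank1 row2 -> HIT
Acc 10: bank1 row4 -> MISS (open row4); precharges=5
Acc 11: bank1 row0 -> MISS (open row0); precharges=6
Acc 12: bank2 row3 -> HIT
Acc 13: bank1 row3 -> MISS (open row3); precharges=7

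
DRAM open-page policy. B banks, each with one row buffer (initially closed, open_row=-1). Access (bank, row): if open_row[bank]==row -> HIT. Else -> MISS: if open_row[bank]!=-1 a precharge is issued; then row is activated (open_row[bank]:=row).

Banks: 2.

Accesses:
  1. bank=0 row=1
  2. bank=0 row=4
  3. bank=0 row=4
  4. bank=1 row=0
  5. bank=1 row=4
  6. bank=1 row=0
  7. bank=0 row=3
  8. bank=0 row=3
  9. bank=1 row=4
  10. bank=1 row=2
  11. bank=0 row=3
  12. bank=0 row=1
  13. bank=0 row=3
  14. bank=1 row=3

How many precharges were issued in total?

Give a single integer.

Acc 1: bank0 row1 -> MISS (open row1); precharges=0
Acc 2: bank0 row4 -> MISS (open row4); precharges=1
Acc 3: bank0 row4 -> HIT
Acc 4: bank1 row0 -> MISS (open row0); precharges=1
Acc 5: bank1 row4 -> MISS (open row4); precharges=2
Acc 6: bank1 row0 -> MISS (open row0); precharges=3
Acc 7: bank0 row3 -> MISS (open row3); precharges=4
Acc 8: bank0 row3 -> HIT
Acc 9: bank1 row4 -> MISS (open row4); precharges=5
Acc 10: bank1 row2 -> MISS (open row2); precharges=6
Acc 11: bank0 row3 -> HIT
Acc 12: bank0 row1 -> MISS (open row1); precharges=7
Acc 13: bank0 row3 -> MISS (open row3); precharges=8
Acc 14: bank1 row3 -> MISS (open row3); precharges=9

Answer: 9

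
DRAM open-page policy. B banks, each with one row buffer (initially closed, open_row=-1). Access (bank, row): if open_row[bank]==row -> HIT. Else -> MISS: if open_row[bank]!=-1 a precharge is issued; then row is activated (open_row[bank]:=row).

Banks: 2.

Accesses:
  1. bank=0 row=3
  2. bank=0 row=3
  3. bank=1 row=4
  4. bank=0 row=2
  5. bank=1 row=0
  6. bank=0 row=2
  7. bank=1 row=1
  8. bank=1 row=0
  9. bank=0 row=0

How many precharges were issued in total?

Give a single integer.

Acc 1: bank0 row3 -> MISS (open row3); precharges=0
Acc 2: bank0 row3 -> HIT
Acc 3: bank1 row4 -> MISS (open row4); precharges=0
Acc 4: bank0 row2 -> MISS (open row2); precharges=1
Acc 5: bank1 row0 -> MISS (open row0); precharges=2
Acc 6: bank0 row2 -> HIT
Acc 7: bank1 row1 -> MISS (open row1); precharges=3
Acc 8: bank1 row0 -> MISS (open row0); precharges=4
Acc 9: bank0 row0 -> MISS (open row0); precharges=5

Answer: 5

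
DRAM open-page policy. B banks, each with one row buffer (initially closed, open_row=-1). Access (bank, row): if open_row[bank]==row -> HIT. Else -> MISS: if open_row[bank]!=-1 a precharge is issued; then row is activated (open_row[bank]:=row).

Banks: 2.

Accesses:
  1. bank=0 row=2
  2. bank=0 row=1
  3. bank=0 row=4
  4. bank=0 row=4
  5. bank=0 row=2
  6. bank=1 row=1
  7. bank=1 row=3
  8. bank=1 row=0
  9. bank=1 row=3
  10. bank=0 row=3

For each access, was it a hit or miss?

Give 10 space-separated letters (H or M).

Answer: M M M H M M M M M M

Derivation:
Acc 1: bank0 row2 -> MISS (open row2); precharges=0
Acc 2: bank0 row1 -> MISS (open row1); precharges=1
Acc 3: bank0 row4 -> MISS (open row4); precharges=2
Acc 4: bank0 row4 -> HIT
Acc 5: bank0 row2 -> MISS (open row2); precharges=3
Acc 6: bank1 row1 -> MISS (open row1); precharges=3
Acc 7: bank1 row3 -> MISS (open row3); precharges=4
Acc 8: bank1 row0 -> MISS (open row0); precharges=5
Acc 9: bank1 row3 -> MISS (open row3); precharges=6
Acc 10: bank0 row3 -> MISS (open row3); precharges=7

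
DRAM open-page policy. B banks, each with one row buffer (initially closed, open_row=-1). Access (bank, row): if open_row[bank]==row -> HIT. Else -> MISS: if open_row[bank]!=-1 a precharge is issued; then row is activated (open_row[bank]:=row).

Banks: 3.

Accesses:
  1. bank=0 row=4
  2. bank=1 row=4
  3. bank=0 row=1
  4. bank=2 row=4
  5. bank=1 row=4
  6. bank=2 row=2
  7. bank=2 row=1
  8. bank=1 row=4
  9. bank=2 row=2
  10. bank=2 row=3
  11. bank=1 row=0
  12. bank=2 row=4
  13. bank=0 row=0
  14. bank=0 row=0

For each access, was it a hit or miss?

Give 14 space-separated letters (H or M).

Acc 1: bank0 row4 -> MISS (open row4); precharges=0
Acc 2: bank1 row4 -> MISS (open row4); precharges=0
Acc 3: bank0 row1 -> MISS (open row1); precharges=1
Acc 4: bank2 row4 -> MISS (open row4); precharges=1
Acc 5: bank1 row4 -> HIT
Acc 6: bank2 row2 -> MISS (open row2); precharges=2
Acc 7: bank2 row1 -> MISS (open row1); precharges=3
Acc 8: bank1 row4 -> HIT
Acc 9: bank2 row2 -> MISS (open row2); precharges=4
Acc 10: bank2 row3 -> MISS (open row3); precharges=5
Acc 11: bank1 row0 -> MISS (open row0); precharges=6
Acc 12: bank2 row4 -> MISS (open row4); precharges=7
Acc 13: bank0 row0 -> MISS (open row0); precharges=8
Acc 14: bank0 row0 -> HIT

Answer: M M M M H M M H M M M M M H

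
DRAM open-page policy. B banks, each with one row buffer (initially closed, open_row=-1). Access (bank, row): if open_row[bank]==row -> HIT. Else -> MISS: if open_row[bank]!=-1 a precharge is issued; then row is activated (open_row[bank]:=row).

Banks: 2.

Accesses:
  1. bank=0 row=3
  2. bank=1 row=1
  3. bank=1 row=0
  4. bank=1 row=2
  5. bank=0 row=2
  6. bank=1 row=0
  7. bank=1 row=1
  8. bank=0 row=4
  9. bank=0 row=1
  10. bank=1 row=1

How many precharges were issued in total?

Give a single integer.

Answer: 7

Derivation:
Acc 1: bank0 row3 -> MISS (open row3); precharges=0
Acc 2: bank1 row1 -> MISS (open row1); precharges=0
Acc 3: bank1 row0 -> MISS (open row0); precharges=1
Acc 4: bank1 row2 -> MISS (open row2); precharges=2
Acc 5: bank0 row2 -> MISS (open row2); precharges=3
Acc 6: bank1 row0 -> MISS (open row0); precharges=4
Acc 7: bank1 row1 -> MISS (open row1); precharges=5
Acc 8: bank0 row4 -> MISS (open row4); precharges=6
Acc 9: bank0 row1 -> MISS (open row1); precharges=7
Acc 10: bank1 row1 -> HIT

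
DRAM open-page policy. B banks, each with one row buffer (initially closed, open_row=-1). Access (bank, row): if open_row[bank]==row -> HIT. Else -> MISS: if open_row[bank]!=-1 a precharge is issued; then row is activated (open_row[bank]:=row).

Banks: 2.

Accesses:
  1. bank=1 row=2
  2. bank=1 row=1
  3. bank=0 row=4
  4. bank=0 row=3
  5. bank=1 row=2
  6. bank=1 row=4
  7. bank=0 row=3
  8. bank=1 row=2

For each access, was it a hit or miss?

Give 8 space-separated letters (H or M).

Answer: M M M M M M H M

Derivation:
Acc 1: bank1 row2 -> MISS (open row2); precharges=0
Acc 2: bank1 row1 -> MISS (open row1); precharges=1
Acc 3: bank0 row4 -> MISS (open row4); precharges=1
Acc 4: bank0 row3 -> MISS (open row3); precharges=2
Acc 5: bank1 row2 -> MISS (open row2); precharges=3
Acc 6: bank1 row4 -> MISS (open row4); precharges=4
Acc 7: bank0 row3 -> HIT
Acc 8: bank1 row2 -> MISS (open row2); precharges=5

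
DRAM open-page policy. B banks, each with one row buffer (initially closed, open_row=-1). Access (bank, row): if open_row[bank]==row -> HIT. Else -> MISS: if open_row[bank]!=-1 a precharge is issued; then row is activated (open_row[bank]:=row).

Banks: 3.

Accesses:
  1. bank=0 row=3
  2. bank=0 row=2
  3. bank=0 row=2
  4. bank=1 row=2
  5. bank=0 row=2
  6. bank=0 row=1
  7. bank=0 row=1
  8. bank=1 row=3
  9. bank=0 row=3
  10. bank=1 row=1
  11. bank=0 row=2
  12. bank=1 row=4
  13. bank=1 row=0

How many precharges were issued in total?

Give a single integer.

Answer: 8

Derivation:
Acc 1: bank0 row3 -> MISS (open row3); precharges=0
Acc 2: bank0 row2 -> MISS (open row2); precharges=1
Acc 3: bank0 row2 -> HIT
Acc 4: bank1 row2 -> MISS (open row2); precharges=1
Acc 5: bank0 row2 -> HIT
Acc 6: bank0 row1 -> MISS (open row1); precharges=2
Acc 7: bank0 row1 -> HIT
Acc 8: bank1 row3 -> MISS (open row3); precharges=3
Acc 9: bank0 row3 -> MISS (open row3); precharges=4
Acc 10: bank1 row1 -> MISS (open row1); precharges=5
Acc 11: bank0 row2 -> MISS (open row2); precharges=6
Acc 12: bank1 row4 -> MISS (open row4); precharges=7
Acc 13: bank1 row0 -> MISS (open row0); precharges=8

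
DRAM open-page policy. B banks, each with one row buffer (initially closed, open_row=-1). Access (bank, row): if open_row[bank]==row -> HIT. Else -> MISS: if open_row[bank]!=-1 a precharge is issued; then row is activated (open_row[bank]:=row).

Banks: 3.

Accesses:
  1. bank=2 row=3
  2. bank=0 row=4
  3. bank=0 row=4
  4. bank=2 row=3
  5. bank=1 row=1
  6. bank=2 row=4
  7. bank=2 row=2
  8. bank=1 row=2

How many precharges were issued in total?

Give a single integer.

Acc 1: bank2 row3 -> MISS (open row3); precharges=0
Acc 2: bank0 row4 -> MISS (open row4); precharges=0
Acc 3: bank0 row4 -> HIT
Acc 4: bank2 row3 -> HIT
Acc 5: bank1 row1 -> MISS (open row1); precharges=0
Acc 6: bank2 row4 -> MISS (open row4); precharges=1
Acc 7: bank2 row2 -> MISS (open row2); precharges=2
Acc 8: bank1 row2 -> MISS (open row2); precharges=3

Answer: 3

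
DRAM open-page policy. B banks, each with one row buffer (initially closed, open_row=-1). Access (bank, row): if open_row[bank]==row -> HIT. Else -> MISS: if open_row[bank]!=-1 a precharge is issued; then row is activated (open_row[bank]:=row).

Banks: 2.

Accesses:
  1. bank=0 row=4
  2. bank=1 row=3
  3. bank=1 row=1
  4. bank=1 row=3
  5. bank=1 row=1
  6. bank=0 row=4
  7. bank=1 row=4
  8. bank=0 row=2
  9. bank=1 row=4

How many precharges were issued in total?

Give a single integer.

Answer: 5

Derivation:
Acc 1: bank0 row4 -> MISS (open row4); precharges=0
Acc 2: bank1 row3 -> MISS (open row3); precharges=0
Acc 3: bank1 row1 -> MISS (open row1); precharges=1
Acc 4: bank1 row3 -> MISS (open row3); precharges=2
Acc 5: bank1 row1 -> MISS (open row1); precharges=3
Acc 6: bank0 row4 -> HIT
Acc 7: bank1 row4 -> MISS (open row4); precharges=4
Acc 8: bank0 row2 -> MISS (open row2); precharges=5
Acc 9: bank1 row4 -> HIT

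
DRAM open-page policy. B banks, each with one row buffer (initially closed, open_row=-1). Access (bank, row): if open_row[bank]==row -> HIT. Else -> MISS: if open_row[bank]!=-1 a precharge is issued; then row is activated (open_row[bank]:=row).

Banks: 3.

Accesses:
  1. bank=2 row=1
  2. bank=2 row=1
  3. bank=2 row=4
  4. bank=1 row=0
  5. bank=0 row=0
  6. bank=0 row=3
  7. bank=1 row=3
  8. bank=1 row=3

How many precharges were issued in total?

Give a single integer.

Acc 1: bank2 row1 -> MISS (open row1); precharges=0
Acc 2: bank2 row1 -> HIT
Acc 3: bank2 row4 -> MISS (open row4); precharges=1
Acc 4: bank1 row0 -> MISS (open row0); precharges=1
Acc 5: bank0 row0 -> MISS (open row0); precharges=1
Acc 6: bank0 row3 -> MISS (open row3); precharges=2
Acc 7: bank1 row3 -> MISS (open row3); precharges=3
Acc 8: bank1 row3 -> HIT

Answer: 3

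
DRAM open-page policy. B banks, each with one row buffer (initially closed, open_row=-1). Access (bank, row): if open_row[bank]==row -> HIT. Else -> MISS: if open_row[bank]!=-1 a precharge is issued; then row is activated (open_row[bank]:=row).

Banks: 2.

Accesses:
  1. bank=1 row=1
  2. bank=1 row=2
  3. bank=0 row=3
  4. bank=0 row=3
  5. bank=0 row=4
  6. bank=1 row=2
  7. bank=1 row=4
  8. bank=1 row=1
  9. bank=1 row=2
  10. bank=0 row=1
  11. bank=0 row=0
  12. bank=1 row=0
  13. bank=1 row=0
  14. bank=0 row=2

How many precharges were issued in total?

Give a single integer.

Acc 1: bank1 row1 -> MISS (open row1); precharges=0
Acc 2: bank1 row2 -> MISS (open row2); precharges=1
Acc 3: bank0 row3 -> MISS (open row3); precharges=1
Acc 4: bank0 row3 -> HIT
Acc 5: bank0 row4 -> MISS (open row4); precharges=2
Acc 6: bank1 row2 -> HIT
Acc 7: bank1 row4 -> MISS (open row4); precharges=3
Acc 8: bank1 row1 -> MISS (open row1); precharges=4
Acc 9: bank1 row2 -> MISS (open row2); precharges=5
Acc 10: bank0 row1 -> MISS (open row1); precharges=6
Acc 11: bank0 row0 -> MISS (open row0); precharges=7
Acc 12: bank1 row0 -> MISS (open row0); precharges=8
Acc 13: bank1 row0 -> HIT
Acc 14: bank0 row2 -> MISS (open row2); precharges=9

Answer: 9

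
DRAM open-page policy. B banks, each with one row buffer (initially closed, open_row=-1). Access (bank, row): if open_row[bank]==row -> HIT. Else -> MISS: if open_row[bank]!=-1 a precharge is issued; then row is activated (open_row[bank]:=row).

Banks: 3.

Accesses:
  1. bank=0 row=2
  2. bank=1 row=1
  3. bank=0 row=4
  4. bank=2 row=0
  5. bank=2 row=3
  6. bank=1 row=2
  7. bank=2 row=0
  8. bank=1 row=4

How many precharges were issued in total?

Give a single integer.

Acc 1: bank0 row2 -> MISS (open row2); precharges=0
Acc 2: bank1 row1 -> MISS (open row1); precharges=0
Acc 3: bank0 row4 -> MISS (open row4); precharges=1
Acc 4: bank2 row0 -> MISS (open row0); precharges=1
Acc 5: bank2 row3 -> MISS (open row3); precharges=2
Acc 6: bank1 row2 -> MISS (open row2); precharges=3
Acc 7: bank2 row0 -> MISS (open row0); precharges=4
Acc 8: bank1 row4 -> MISS (open row4); precharges=5

Answer: 5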